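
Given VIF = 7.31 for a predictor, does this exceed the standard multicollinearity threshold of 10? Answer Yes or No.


Check: VIF = 7.31 vs threshold = 10.
Since 7.31 < 10, the answer is No.

No


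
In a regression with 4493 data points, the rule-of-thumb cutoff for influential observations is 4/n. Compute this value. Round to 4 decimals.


Using the rule of thumb:
Threshold = 4 / 4493 = 0.0009.

0.0009


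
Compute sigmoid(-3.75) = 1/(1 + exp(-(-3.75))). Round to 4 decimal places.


Compute exp(3.7500) = 42.5211.
Sigmoid = 1 / (1 + 42.5211) = 1 / 43.5211 = 0.0230.

0.0230


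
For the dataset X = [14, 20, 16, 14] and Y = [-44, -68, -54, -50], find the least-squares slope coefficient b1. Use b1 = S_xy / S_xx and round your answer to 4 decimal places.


The sample means are xbar = 16.0000 and ybar = -54.0000.
Compute S_xx = 24.0000 and S_xy = -84.0000.
Slope b1 = S_xy / S_xx = -84.0000 / 24.0000 = -3.5000.

-3.5000


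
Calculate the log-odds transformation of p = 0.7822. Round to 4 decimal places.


Compute the odds: 0.7822/0.2178 = 3.5914.
Take the natural log: ln(3.5914) = 1.2785.

1.2785


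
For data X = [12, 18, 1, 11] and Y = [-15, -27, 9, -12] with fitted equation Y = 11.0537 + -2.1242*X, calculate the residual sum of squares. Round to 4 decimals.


Compute predicted values, then residuals = yi - yhat_i.
Residuals: [-0.5633, 0.1819, 0.0705, 0.3125].
SSres = sum(residual^2) = 0.4530.

0.4530


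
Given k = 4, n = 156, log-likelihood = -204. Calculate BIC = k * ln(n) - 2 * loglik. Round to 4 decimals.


ln(156) = 5.049856.
k * ln(n) = 4 * 5.049856 = 20.199424.
-2L = 408.
BIC = 20.199424 + 408 = 428.199424, which rounds to 428.1994.

428.1994


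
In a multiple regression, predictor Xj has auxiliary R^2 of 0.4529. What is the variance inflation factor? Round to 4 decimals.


VIF = 1 / (1 - 0.4529).
= 1 / 0.5471 = 1.8278.

1.8278


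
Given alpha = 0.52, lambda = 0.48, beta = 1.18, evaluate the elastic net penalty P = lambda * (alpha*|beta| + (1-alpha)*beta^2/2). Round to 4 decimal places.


Compute:
L1 = 0.52 * 1.18 = 0.6136.
L2 = 0.48 * 1.18^2 / 2 = 0.3342.
Penalty = 0.48 * (0.6136 + 0.3342) = 0.4549.

0.4549


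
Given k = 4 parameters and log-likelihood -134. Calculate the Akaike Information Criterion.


AIC = 2*4 - 2*(-134).
= 8 + 268 = 276.

276


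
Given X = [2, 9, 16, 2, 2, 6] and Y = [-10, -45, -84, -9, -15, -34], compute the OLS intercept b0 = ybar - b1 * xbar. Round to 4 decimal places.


First find the slope: b1 = -5.1403.
Means: xbar = 6.1667, ybar = -32.8333.
b0 = ybar - b1 * xbar = -32.8333 - -5.1403 * 6.1667 = -1.1350.

-1.1350


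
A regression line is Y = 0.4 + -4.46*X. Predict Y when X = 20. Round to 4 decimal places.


Predicted value:
Y = 0.4 + (-4.46)(20) = 0.4 + -89.2000 = -88.8000.

-88.8000


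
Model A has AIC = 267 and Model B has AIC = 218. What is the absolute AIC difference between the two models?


|AIC_A - AIC_B| = |267 - 218| = 49.
Model B is preferred (lower AIC).

49


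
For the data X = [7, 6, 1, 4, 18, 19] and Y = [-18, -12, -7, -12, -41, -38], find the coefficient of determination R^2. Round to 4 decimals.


The fitted line is Y = -3.8427 + -1.9081*X.
SSres = 25.6099, SStot = 1055.3333.
R^2 = 1 - SSres/SStot = 0.9757.

0.9757


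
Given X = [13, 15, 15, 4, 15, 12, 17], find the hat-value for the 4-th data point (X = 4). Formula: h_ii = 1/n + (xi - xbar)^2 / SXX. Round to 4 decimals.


Mean of X: xbar = 13.0000.
SXX = 110.0000.
For X = 4: h = 1/7 + (4 - 13.0000)^2/110.0000 = 0.8792.

0.8792


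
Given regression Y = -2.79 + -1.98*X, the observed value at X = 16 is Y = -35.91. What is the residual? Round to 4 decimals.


Predicted = -2.79 + -1.98 * 16 = -34.4700.
Residual = -35.91 - -34.4700 = -1.4400.

-1.4400


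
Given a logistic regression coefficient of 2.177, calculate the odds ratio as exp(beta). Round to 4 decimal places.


exp(2.177) = 8.8198.
So the odds ratio is 8.8198.

8.8198


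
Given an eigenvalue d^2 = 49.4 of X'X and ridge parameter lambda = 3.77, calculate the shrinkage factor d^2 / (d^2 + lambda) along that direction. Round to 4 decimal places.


Compute the denominator: 49.4 + 3.77 = 53.1700.
Shrinkage factor = 49.4 / 53.1700 = 0.9291.

0.9291


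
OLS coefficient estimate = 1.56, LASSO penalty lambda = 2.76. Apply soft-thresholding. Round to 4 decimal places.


|beta_OLS| = 1.56.
lambda = 2.76.
Since |beta| <= lambda, the coefficient is set to 0.
Result = 0.0000.

0.0000


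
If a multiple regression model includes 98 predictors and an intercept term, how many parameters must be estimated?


Including the intercept, the model has 98 predictor coefficients + 1 intercept.
Total = 99.

99


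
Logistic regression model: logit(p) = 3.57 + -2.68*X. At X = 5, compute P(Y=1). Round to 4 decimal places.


Compute z = 3.57 + (-2.68)(5) = -9.8300.
exp(-z) = 18582.9542.
P = 1/(1 + 18582.9542) = 0.0001.

0.0001


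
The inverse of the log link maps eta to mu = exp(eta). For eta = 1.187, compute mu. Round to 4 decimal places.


Apply the inverse link:
mu = e^1.187 = 3.2772.

3.2772


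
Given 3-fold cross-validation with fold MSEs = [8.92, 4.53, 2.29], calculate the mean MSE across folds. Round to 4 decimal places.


Sum of fold MSEs = 15.7400.
Average = 15.7400 / 3 = 5.2467.

5.2467


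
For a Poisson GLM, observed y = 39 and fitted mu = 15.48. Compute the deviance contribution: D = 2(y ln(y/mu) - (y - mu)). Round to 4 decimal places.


y/mu = 39/15.48 = 2.519380 (approx.), and ln(39/15.48) = 0.924013.
y * ln(y/mu) = 39 * 0.924013 = 36.036507.
y - mu = 23.52.
D = 2 * (36.036507 - 23.52) = 25.033014, which rounds to 25.0330.

25.0330


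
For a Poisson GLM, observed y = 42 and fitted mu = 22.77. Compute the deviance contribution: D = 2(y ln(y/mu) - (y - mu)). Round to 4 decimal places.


Compute y*ln(y/mu) = 42*ln(42/22.77) = 42*0.612226 = 25.713492.
y - mu = 19.23.
D = 2*(25.713492 - (19.23)) = 12.966984, which rounds to 12.9670.

12.9670


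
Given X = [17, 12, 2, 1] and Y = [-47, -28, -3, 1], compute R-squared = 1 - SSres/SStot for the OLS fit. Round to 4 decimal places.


After computing the OLS fit (b0=3.7830, b1=-2.8791):
SSres = 12.0907, SStot = 1520.7500.
R^2 = 1 - 12.0907/1520.7500 = 0.9920.

0.9920


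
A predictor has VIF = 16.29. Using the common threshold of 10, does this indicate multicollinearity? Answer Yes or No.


Check: VIF = 16.29 vs threshold = 10.
Since 16.29 >= 10, the answer is Yes.

Yes


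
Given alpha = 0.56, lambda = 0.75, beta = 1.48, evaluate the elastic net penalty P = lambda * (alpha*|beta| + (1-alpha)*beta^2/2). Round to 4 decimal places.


Compute:
L1 = 0.56 * 1.48 = 0.8288.
L2 = 0.44 * 1.48^2 / 2 = 0.4819.
Penalty = 0.75 * (0.8288 + 0.4819) = 0.9830.

0.9830


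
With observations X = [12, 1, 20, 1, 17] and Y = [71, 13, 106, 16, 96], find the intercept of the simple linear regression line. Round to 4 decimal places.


Compute b1 = 4.9320 from the OLS formula.
With xbar = 10.2000 and ybar = 60.4000, the intercept is:
b0 = 60.4000 - 4.9320 * 10.2000 = 10.0934.

10.0934


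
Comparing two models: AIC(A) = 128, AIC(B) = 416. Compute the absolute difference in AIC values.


Compute |128 - 416| = 288.
Model A has the smaller AIC.

288


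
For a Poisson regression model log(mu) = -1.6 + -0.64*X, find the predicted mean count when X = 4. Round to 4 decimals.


Linear predictor: eta = -1.6 + (-0.64)(4) = -4.1600.
Expected count: mu = exp(-4.1600) = 0.0156.

0.0156


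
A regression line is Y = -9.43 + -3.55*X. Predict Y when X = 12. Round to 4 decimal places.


Predicted value:
Y = -9.43 + (-3.55)(12) = -9.43 + -42.6000 = -52.0300.

-52.0300


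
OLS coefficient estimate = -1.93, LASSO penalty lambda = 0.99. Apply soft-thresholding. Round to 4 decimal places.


|beta_OLS| = 1.93.
lambda = 0.99.
Since |beta| > lambda, coefficient = sign(beta)*(|beta| - lambda) = -0.9400.
Result = -0.9400.

-0.9400


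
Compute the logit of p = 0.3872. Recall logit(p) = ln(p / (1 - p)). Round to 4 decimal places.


The odds are p/(1-p) = 0.3872 / 0.6128 = 0.6319.
logit(p) = ln(0.6319) = -0.4591.

-0.4591


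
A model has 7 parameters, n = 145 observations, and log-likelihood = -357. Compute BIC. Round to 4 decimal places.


ln(145) = 4.976734.
k * ln(n) = 7 * 4.976734 = 34.837138.
-2L = 714.
BIC = 34.837138 + 714 = 748.837138, which rounds to 748.8371.

748.8371


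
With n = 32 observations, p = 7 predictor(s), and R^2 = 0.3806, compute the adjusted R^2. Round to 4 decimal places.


Using the formula:
(1 - 0.3806) = 0.6194.
Multiply by 31/24: 0.6194 * 31 = 19.2014, then 19.2014 / 24 = 0.8001.
Adj R^2 = 1 - 0.8001 = 0.1999.

0.1999


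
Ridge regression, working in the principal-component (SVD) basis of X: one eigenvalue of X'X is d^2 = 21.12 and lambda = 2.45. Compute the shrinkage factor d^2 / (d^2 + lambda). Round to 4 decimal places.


d^2 + lambda = 21.12 + 2.45 = 23.5700.
Shrinkage factor = 21.12/23.5700 = 0.8961.

0.8961


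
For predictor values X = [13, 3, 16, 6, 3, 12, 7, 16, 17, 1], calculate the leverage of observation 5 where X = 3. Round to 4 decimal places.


n = 10, xbar = 9.4000.
SXX = sum((xi - xbar)^2) = 334.4000.
h = 1/10 + (3 - 9.4000)^2 / 334.4000 = 0.2225.

0.2225


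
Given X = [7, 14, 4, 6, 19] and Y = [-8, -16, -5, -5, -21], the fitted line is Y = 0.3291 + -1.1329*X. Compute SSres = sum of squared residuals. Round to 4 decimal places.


Predicted values from Y = 0.3291 + -1.1329*X.
Residuals: [-0.3988, -0.4685, -0.7975, 1.4683, 0.1960].
SSres = 3.2089.

3.2089


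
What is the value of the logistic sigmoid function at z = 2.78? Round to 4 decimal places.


Compute exp(-2.7800) = 0.0620.
Sigmoid = 1 / (1 + 0.0620) = 1 / 1.0620 = 0.9416.

0.9416


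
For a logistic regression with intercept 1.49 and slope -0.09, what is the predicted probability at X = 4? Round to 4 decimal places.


Compute z = 1.49 + (-0.09)(4) = 1.1300.
exp(-z) = 0.3230.
P = 1/(1 + 0.3230) = 0.7558.

0.7558


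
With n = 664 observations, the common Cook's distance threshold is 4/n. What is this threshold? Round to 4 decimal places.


Cook's distance cutoff = 4/n = 4/664.
= 0.0060.

0.0060


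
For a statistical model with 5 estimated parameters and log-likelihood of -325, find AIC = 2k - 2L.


AIC = 2k - 2*loglik = 2(5) - 2(-325).
= 10 + 650 = 660.

660


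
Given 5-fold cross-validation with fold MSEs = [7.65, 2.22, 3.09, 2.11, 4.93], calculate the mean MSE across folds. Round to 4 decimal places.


Sum of fold MSEs = 20.0000.
Average = 20.0000 / 5 = 4.0000.

4.0000


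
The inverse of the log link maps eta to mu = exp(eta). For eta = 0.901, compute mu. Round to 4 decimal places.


Apply the inverse link:
mu = e^0.901 = 2.4621.

2.4621


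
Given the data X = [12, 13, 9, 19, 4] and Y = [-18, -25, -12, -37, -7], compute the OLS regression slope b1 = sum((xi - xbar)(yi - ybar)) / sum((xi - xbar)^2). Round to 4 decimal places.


First compute the means: xbar = 11.4000, ybar = -19.8000.
Then S_xx = sum((xi - xbar)^2) = 121.2000.
S_xy = sum((xi - xbar)(yi - ybar)) = -251.4000.
b1 = S_xy / S_xx = -251.4000 / 121.2000 = -2.0743.

-2.0743


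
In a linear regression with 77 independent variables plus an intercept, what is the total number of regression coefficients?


Each predictor gets one coefficient, plus one intercept.
Total parameters = 77 + 1 = 78.

78


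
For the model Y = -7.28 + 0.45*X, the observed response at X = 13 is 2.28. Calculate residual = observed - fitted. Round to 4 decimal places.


Fitted value at X = 13 is yhat = -7.28 + 0.45*13 = -1.4300.
Residual = 2.28 - -1.4300 = 3.7100.

3.7100


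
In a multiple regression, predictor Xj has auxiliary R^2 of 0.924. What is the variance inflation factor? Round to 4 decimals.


Denominator: 1 - 0.924 = 0.076.
VIF = 1 / 0.076 = 13.1579.

13.1579


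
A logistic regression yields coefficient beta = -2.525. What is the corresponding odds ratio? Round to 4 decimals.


Odds ratio = exp(beta) = exp(-2.525).
= 0.0801.

0.0801


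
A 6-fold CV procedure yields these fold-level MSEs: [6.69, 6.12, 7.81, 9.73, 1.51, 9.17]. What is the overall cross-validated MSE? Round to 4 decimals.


Sum of fold MSEs = 41.0300.
Average = 41.0300 / 6 = 6.8383.

6.8383


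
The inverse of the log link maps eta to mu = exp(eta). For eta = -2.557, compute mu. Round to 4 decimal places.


mu = exp(eta) = exp(-2.557).
= 0.0775.

0.0775


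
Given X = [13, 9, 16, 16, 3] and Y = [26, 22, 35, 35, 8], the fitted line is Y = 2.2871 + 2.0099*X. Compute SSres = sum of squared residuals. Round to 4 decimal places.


For each point, residual = actual - predicted.
Residuals: [-2.4158, 1.6238, 0.5545, 0.5545, -0.3168].
Sum of squared residuals = 9.1881.

9.1881


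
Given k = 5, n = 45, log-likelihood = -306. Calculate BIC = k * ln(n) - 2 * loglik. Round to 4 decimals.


Compute k*ln(n) = 5*ln(45) = 5*3.806662 = 19.033310.
Then -2*loglik = 612.
BIC = 19.033310 + 612 = 631.033310, which rounds to 631.0333.

631.0333


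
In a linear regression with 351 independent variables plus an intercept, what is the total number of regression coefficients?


Including the intercept, the model has 351 predictor coefficients + 1 intercept.
Total = 352.

352


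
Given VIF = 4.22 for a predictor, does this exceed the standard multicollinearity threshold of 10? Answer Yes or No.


Compare VIF = 4.22 to the threshold of 10.
4.22 < 10, so the answer is No.

No


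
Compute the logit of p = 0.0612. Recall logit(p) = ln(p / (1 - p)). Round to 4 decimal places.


The odds are p/(1-p) = 0.0612 / 0.9388 = 0.0652.
logit(p) = ln(0.0652) = -2.7305.

-2.7305


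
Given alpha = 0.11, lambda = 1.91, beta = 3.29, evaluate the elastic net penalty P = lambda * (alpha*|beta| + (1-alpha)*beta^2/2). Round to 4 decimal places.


Compute:
L1 = 0.11 * 3.29 = 0.3619.
L2 = 0.89 * 3.29^2 / 2 = 4.8167.
Penalty = 1.91 * (0.3619 + 4.8167) = 9.8912.

9.8912


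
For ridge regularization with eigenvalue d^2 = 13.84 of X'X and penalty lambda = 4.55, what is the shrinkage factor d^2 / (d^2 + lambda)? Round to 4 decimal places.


Denominator = d^2 + lambda = 13.84 + 4.55 = 18.3900.
Shrinkage = 13.84 / 18.3900 = 0.7526.

0.7526


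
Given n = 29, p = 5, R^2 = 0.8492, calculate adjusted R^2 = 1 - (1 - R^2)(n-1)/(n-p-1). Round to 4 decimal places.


Using the formula:
(1 - 0.8492) = 0.1508.
Multiply by 28/23: 0.1508 * 28 = 4.2224, then 4.2224 / 23 = 0.1836.
Adj R^2 = 1 - 0.1836 = 0.8164.

0.8164


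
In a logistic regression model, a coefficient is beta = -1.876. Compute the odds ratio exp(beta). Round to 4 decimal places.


Odds ratio = exp(beta) = exp(-1.876).
= 0.1532.

0.1532


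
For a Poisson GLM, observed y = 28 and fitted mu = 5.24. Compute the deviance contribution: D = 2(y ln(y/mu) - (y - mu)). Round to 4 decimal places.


Compute y*ln(y/mu) = 28*ln(28/5.24) = 28*1.675883 = 46.924724.
y - mu = 22.76.
D = 2*(46.924724 - (22.76)) = 48.329448, which rounds to 48.3294.

48.3294


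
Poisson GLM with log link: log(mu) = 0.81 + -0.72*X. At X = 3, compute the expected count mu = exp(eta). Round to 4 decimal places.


eta = 0.81 + -0.72 * 3 = -1.3500.
mu = exp(-1.3500) = 0.2592.

0.2592


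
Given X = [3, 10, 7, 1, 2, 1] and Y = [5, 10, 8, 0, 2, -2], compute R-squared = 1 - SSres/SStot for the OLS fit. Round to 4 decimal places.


After computing the OLS fit (b0=-0.9314, b1=1.1912):
SSres = 12.3480, SStot = 108.8333.
R^2 = 1 - 12.3480/108.8333 = 0.8865.

0.8865


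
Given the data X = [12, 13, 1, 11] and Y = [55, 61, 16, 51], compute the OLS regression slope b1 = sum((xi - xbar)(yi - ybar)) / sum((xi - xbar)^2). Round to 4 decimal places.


First compute the means: xbar = 9.2500, ybar = 45.7500.
Then S_xx = sum((xi - xbar)^2) = 92.7500.
S_xy = sum((xi - xbar)(yi - ybar)) = 337.2500.
b1 = S_xy / S_xx = 337.2500 / 92.7500 = 3.6361.

3.6361


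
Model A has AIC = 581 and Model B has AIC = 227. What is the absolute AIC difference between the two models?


Absolute difference = |581 - 227| = 354.
The model with lower AIC (B) is preferred.

354


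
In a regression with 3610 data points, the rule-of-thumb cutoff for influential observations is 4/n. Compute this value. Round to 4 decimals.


The threshold is 4/n.
4/3610 = 0.0011.

0.0011


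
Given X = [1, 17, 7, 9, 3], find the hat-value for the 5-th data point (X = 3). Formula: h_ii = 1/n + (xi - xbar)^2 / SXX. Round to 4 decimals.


Compute xbar = 7.4000 with n = 5 observations.
SXX = 155.2000.
Leverage = 1/5 + (3 - 7.4000)^2/155.2000 = 0.3247.

0.3247


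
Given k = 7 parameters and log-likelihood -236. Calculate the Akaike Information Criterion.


AIC = 2*7 - 2*(-236).
= 14 + 472 = 486.

486


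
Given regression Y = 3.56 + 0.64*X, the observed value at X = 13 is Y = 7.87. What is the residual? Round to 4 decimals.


Compute yhat = 3.56 + (0.64)(13) = 11.8800.
Residual = actual - predicted = 7.87 - 11.8800 = -4.0100.

-4.0100


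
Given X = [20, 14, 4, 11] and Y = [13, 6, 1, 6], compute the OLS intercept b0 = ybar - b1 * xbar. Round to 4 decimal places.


First find the slope: b1 = 0.7194.
Means: xbar = 12.2500, ybar = 6.5000.
b0 = ybar - b1 * xbar = 6.5000 - 0.7194 * 12.2500 = -2.3126.

-2.3126


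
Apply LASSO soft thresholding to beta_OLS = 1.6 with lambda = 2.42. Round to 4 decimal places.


Absolute value: |1.6| = 1.6.
Compare to lambda = 2.42.
Since |beta| <= lambda, the coefficient is set to 0.

0.0000


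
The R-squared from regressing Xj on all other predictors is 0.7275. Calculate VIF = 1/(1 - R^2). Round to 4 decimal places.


VIF = 1 / (1 - 0.7275).
= 1 / 0.2725 = 3.6697.

3.6697


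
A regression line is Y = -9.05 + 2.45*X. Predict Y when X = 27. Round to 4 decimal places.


Plug X = 27 into Y = -9.05 + 2.45*X:
Y = -9.05 + 66.1500 = 57.1000.

57.1000


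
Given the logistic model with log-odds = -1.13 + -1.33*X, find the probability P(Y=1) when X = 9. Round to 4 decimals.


Linear predictor: z = -1.13 + -1.33 * 9 = -13.1000.
P = 1/(1 + exp(13.1000)) = 1/(1 + 488942.4146) = 0.0000.

0.0000


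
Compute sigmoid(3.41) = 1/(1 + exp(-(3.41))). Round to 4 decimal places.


exp(-3.4100) = 0.0330.
1 + exp(-z) = 1.0330.
sigmoid = 1/1.0330 = 0.9680.

0.9680


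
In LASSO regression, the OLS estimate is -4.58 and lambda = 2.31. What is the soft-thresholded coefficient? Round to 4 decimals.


Check: |-4.58| = 4.58 vs lambda = 2.31.
Since |beta| > lambda, coefficient = sign(beta)*(|beta| - lambda) = -2.2700.
Soft-thresholded coefficient = -2.2700.

-2.2700


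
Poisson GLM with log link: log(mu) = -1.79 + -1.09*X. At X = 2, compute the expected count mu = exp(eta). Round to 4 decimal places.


eta = -1.79 + -1.09 * 2 = -3.9700.
mu = exp(-3.9700) = 0.0189.

0.0189


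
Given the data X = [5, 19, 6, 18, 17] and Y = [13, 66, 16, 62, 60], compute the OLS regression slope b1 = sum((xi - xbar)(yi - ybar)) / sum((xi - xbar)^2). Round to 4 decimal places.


Calculate xbar = 13.0000, ybar = 43.4000.
S_xx = 190.0000, S_xy = 730.0000.
Using b1 = S_xy / S_xx = 730.0000 / 190.0000, we get b1 = 3.8421.

3.8421


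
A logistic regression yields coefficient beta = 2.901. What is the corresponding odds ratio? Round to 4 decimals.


The odds ratio is computed as:
OR = e^(2.901) = 18.1923.

18.1923


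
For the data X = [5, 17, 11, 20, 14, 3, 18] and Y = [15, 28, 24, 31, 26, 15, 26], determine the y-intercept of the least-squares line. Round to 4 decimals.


The slope is b1 = 0.9224.
Sample means are xbar = 12.5714 and ybar = 23.5714.
Intercept: b0 = 23.5714 - (0.9224)(12.5714) = 11.9756.

11.9756


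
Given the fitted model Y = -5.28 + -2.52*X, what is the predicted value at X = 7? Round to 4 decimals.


Plug X = 7 into Y = -5.28 + -2.52*X:
Y = -5.28 + -17.6400 = -22.9200.

-22.9200


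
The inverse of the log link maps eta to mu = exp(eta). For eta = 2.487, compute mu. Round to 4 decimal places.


mu = exp(eta) = exp(2.487).
= 12.0251.

12.0251


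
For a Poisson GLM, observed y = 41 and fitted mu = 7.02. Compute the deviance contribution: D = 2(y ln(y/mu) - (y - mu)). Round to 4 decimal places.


Compute y*ln(y/mu) = 41*ln(41/7.02) = 41*1.764809 = 72.357169.
y - mu = 33.98.
D = 2*(72.357169 - (33.98)) = 76.754338, which rounds to 76.7543.

76.7543


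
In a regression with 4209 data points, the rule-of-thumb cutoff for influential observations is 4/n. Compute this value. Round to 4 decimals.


Cook's distance cutoff = 4/n = 4/4209.
= 0.0010.

0.0010


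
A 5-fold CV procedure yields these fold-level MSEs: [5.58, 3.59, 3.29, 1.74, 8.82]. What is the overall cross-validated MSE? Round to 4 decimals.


Sum of fold MSEs = 23.0200.
Average = 23.0200 / 5 = 4.6040.

4.6040


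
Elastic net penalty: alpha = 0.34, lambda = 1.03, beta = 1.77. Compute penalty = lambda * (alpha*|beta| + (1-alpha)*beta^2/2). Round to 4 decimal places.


L1 component = 0.34 * |1.77| = 0.6018.
L2 component = 0.66 * 1.77^2 / 2 = 1.0339.
Penalty = 1.03 * (0.6018 + 1.0339) = 1.03 * 1.6357 = 1.6847.

1.6847


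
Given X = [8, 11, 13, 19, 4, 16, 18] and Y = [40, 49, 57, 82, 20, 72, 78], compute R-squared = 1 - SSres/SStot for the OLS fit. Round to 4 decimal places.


Fit the OLS line: b0 = 4.8662, b1 = 4.0892.
SSres = 12.5732.
SStot = 3012.8571.
R^2 = 1 - 12.5732/3012.8571 = 0.9958.

0.9958


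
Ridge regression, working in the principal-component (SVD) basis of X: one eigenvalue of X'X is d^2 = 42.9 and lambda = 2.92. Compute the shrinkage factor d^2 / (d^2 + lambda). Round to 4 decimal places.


d^2 + lambda = 42.9 + 2.92 = 45.8200.
Shrinkage factor = 42.9/45.8200 = 0.9363.

0.9363


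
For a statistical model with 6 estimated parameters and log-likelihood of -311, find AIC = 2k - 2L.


AIC = 2*6 - 2*(-311).
= 12 + 622 = 634.

634


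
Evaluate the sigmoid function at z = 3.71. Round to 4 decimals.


exp(-3.7100) = 0.0245.
1 + exp(-z) = 1.0245.
sigmoid = 1/1.0245 = 0.9761.

0.9761


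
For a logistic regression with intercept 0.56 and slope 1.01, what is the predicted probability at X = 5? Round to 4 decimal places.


z = 0.56 + 1.01 * 5 = 5.6100.
Sigmoid: P = 1 / (1 + exp(-5.6100)) = 0.9964.

0.9964


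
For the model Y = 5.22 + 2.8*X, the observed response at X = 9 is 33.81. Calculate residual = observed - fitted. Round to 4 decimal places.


Fitted value at X = 9 is yhat = 5.22 + 2.8*9 = 30.4200.
Residual = 33.81 - 30.4200 = 3.3900.

3.3900


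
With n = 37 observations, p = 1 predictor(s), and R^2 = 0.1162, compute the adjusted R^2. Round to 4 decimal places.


Adjusted R^2 = 1 - (1 - R^2) * (n-1)/(n-p-1).
(1 - R^2) = 0.8838.
(n-1)/(n-p-1) = 36/35.
(1 - R^2) * (n-1) = 0.8838 * 36 = 31.8168.
Divide by (n-p-1): 31.8168 / 35 = 0.9091.
Adj R^2 = 1 - 0.9091 = 0.0909.

0.0909


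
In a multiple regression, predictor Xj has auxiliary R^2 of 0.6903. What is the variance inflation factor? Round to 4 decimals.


VIF = 1 / (1 - 0.6903).
= 1 / 0.3097 = 3.2289.

3.2289


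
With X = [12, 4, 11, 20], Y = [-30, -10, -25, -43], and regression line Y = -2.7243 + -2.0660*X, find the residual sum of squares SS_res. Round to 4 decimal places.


For each point, residual = actual - predicted.
Residuals: [-2.4837, 0.9883, 0.4503, 1.0443].
Sum of squared residuals = 8.4388.

8.4388


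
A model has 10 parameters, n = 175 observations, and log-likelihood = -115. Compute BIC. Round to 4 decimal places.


Compute k*ln(n) = 10*ln(175) = 10*5.164786 = 51.647860.
Then -2*loglik = 230.
BIC = 51.647860 + 230 = 281.647860, which rounds to 281.6479.

281.6479


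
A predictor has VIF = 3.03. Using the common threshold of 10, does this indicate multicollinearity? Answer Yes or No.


The threshold is 10.
VIF = 3.03 is < 10.
Multicollinearity indication: No.

No


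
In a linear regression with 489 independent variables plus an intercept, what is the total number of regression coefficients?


Each predictor gets one coefficient, plus one intercept.
Total parameters = 489 + 1 = 490.

490


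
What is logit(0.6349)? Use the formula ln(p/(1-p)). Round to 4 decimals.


Compute the odds: 0.6349/0.3651 = 1.7390.
Take the natural log: ln(1.7390) = 0.5533.

0.5533


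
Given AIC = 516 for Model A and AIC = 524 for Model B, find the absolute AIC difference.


Compute |516 - 524| = 8.
Model A has the smaller AIC.

8


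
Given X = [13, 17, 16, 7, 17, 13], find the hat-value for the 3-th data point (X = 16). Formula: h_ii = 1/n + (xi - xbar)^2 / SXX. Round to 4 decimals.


Compute xbar = 13.8333 with n = 6 observations.
SXX = 72.8333.
Leverage = 1/6 + (16 - 13.8333)^2/72.8333 = 0.2311.

0.2311


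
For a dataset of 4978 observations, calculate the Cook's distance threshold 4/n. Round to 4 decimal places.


Cook's distance cutoff = 4/n = 4/4978.
= 0.0008.

0.0008


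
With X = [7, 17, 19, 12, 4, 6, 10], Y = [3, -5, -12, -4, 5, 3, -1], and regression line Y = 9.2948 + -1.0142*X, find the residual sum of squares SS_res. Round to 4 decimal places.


Compute predicted values, then residuals = yi - yhat_i.
Residuals: [0.8046, 2.9466, -2.0250, -1.1244, -0.2380, -0.2096, -0.1528].
SSres = sum(residual^2) = 14.8187.

14.8187


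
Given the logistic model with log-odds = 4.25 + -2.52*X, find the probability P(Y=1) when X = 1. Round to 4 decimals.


Compute z = 4.25 + (-2.52)(1) = 1.7300.
exp(-z) = 0.1773.
P = 1/(1 + 0.1773) = 0.8494.

0.8494


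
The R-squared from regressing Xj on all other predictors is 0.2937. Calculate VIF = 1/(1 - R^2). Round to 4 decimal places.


VIF = 1 / (1 - 0.2937).
= 1 / 0.7063 = 1.4158.

1.4158


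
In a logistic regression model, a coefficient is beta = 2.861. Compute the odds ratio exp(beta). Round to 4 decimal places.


exp(2.861) = 17.4790.
So the odds ratio is 17.4790.

17.4790


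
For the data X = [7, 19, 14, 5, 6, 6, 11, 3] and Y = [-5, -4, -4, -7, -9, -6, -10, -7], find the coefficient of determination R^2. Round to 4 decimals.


After computing the OLS fit (b0=-8.1842, b1=0.1898):
SSres = 26.6938, SStot = 34.0000.
R^2 = 1 - 26.6938/34.0000 = 0.2149.

0.2149


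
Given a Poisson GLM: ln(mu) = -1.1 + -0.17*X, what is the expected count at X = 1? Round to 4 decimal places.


Compute eta = -1.1 + -0.17 * 1 = -1.2700.
Apply inverse link: mu = e^-1.2700 = 0.2808.

0.2808


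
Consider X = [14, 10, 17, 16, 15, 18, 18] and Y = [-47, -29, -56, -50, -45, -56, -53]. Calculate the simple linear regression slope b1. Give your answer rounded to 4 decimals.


First compute the means: xbar = 15.4286, ybar = -48.0000.
Then S_xx = sum((xi - xbar)^2) = 47.7143.
S_xy = sum((xi - xbar)(yi - ybar)) = -153.0000.
b1 = S_xy / S_xx = -153.0000 / 47.7143 = -3.2066.

-3.2066


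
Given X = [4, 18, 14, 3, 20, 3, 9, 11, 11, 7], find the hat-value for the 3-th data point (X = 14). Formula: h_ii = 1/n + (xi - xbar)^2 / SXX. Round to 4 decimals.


n = 10, xbar = 10.0000.
SXX = sum((xi - xbar)^2) = 326.0000.
h = 1/10 + (14 - 10.0000)^2 / 326.0000 = 0.1491.

0.1491


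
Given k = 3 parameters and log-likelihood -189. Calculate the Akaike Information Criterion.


AIC = 2k - 2*loglik = 2(3) - 2(-189).
= 6 + 378 = 384.

384


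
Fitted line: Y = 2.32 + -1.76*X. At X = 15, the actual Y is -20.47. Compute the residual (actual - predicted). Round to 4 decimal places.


Predicted = 2.32 + -1.76 * 15 = -24.0800.
Residual = -20.47 - -24.0800 = 3.6100.

3.6100


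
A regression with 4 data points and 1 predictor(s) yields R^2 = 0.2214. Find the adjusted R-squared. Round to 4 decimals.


Using the formula:
(1 - 0.2214) = 0.7786.
Multiply by 3/2: 0.7786 * 3 = 2.3358, then 2.3358 / 2 = 1.1679.
Adj R^2 = 1 - 1.1679 = -0.1679.

-0.1679


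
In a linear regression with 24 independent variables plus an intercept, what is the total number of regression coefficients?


Each predictor gets one coefficient, plus one intercept.
Total parameters = 24 + 1 = 25.

25


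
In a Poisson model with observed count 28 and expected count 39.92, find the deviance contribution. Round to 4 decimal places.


Compute y*ln(y/mu) = 28*ln(28/39.92) = 28*-0.354673 = -9.930844.
y - mu = -11.92.
D = 2*(-9.930844 - (-11.92)) = 3.978312, which rounds to 3.9783.

3.9783


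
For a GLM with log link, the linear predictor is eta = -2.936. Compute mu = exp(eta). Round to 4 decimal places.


mu = exp(eta) = exp(-2.936).
= 0.0531.

0.0531


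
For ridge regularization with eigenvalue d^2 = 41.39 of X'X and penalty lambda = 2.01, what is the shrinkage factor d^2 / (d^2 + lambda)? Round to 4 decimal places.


Compute the denominator: 41.39 + 2.01 = 43.4000.
Shrinkage factor = 41.39 / 43.4000 = 0.9537.

0.9537


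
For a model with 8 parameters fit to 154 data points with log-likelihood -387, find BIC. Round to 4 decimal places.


ln(154) = 5.036953.
k * ln(n) = 8 * 5.036953 = 40.295624.
-2L = 774.
BIC = 40.295624 + 774 = 814.295624, which rounds to 814.2956.

814.2956


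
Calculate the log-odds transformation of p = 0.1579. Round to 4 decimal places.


The odds are p/(1-p) = 0.1579 / 0.8421 = 0.1875.
logit(p) = ln(0.1875) = -1.6739.

-1.6739


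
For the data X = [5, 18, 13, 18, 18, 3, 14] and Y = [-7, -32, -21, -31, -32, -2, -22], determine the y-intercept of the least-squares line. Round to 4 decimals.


First find the slope: b1 = -1.9338.
Means: xbar = 12.7143, ybar = -21.0000.
b0 = ybar - b1 * xbar = -21.0000 - -1.9338 * 12.7143 = 3.5865.

3.5865


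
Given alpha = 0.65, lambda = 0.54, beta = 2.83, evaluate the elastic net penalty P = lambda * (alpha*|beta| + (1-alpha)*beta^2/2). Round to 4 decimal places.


alpha * |beta| = 0.65 * 2.83 = 1.8395.
(1-alpha) * beta^2/2 = 0.35 * 8.0089/2 = 1.4016.
Total = 0.54 * (1.8395 + 1.4016) = 1.7502.

1.7502


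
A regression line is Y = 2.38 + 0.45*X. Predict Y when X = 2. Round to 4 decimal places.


Substitute X = 2 into the equation:
Y = 2.38 + 0.45 * 2 = 2.38 + 0.9000 = 3.2800.

3.2800


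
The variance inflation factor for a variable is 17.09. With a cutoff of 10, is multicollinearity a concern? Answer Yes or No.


The threshold is 10.
VIF = 17.09 is >= 10.
Multicollinearity indication: Yes.

Yes


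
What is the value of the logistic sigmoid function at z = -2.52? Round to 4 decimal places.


First, exp(2.5200) = 12.4286.
Then sigma(z) = 1/(1 + 12.4286) = 0.0745.

0.0745


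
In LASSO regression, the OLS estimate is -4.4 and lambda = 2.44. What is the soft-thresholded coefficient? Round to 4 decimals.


Absolute value: |-4.4| = 4.4.
Compare to lambda = 2.44.
Since |beta| > lambda, coefficient = sign(beta)*(|beta| - lambda) = -1.9600.

-1.9600


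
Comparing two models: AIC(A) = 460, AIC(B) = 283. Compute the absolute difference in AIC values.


|AIC_A - AIC_B| = |460 - 283| = 177.
Model B is preferred (lower AIC).

177


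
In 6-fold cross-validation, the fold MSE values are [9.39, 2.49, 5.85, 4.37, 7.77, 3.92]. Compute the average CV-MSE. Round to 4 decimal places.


Total MSE across folds = 33.7900.
CV-MSE = 33.7900/6 = 5.6317.

5.6317


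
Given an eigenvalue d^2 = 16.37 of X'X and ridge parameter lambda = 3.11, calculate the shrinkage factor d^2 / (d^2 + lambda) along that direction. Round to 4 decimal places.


d^2 + lambda = 16.37 + 3.11 = 19.4800.
Shrinkage factor = 16.37/19.4800 = 0.8403.

0.8403


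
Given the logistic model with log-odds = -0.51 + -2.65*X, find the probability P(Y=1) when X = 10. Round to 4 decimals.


Compute z = -0.51 + (-2.65)(10) = -27.0100.
exp(-z) = 537395414316.6852.
P = 1/(1 + 537395414316.6852) = 0.0000.

0.0000


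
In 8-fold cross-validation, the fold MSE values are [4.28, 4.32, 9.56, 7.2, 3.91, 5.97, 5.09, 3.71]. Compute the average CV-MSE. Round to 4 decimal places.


Sum of fold MSEs = 44.0400.
Average = 44.0400 / 8 = 5.5050.

5.5050


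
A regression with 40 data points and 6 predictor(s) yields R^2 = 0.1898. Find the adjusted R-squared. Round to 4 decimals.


Adjusted R^2 = 1 - (1 - R^2) * (n-1)/(n-p-1).
(1 - R^2) = 0.8102.
(n-1)/(n-p-1) = 39/33.
(1 - R^2) * (n-1) = 0.8102 * 39 = 31.5978.
Divide by (n-p-1): 31.5978 / 33 = 0.9575.
Adj R^2 = 1 - 0.9575 = 0.0425.

0.0425


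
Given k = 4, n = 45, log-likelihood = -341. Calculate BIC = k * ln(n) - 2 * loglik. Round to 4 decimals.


k * ln(n) = 4 * ln(45) = 4 * 3.806662 = 15.226648.
-2 * loglik = -2 * (-341) = 682.
BIC = 15.226648 + 682 = 697.226648, which rounds to 697.2266.

697.2266


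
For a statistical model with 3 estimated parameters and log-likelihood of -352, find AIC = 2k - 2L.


Compute:
2k = 2*3 = 6.
-2*loglik = -2*(-352) = 704.
AIC = 6 + 704 = 710.

710


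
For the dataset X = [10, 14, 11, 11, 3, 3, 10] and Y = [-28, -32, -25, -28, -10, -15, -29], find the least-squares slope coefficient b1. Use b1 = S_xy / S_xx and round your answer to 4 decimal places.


The sample means are xbar = 8.8571 and ybar = -23.8571.
Compute S_xx = 106.8571 and S_xy = -196.8571.
Slope b1 = S_xy / S_xx = -196.8571 / 106.8571 = -1.8422.

-1.8422


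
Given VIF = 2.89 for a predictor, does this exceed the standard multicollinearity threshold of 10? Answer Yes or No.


Compare VIF = 2.89 to the threshold of 10.
2.89 < 10, so the answer is No.

No


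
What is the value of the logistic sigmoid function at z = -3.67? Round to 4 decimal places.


First, exp(3.6700) = 39.2519.
Then sigma(z) = 1/(1 + 39.2519) = 0.0248.

0.0248


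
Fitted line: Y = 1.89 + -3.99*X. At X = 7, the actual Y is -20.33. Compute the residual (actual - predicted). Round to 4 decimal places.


Fitted value at X = 7 is yhat = 1.89 + -3.99*7 = -26.0400.
Residual = -20.33 - -26.0400 = 5.7100.

5.7100


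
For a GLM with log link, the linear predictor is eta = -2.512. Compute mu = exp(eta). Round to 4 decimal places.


The inverse log link gives:
mu = exp(-2.512) = 0.0811.

0.0811


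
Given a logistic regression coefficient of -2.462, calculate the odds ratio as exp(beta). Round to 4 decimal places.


The odds ratio is computed as:
OR = e^(-2.462) = 0.0853.

0.0853


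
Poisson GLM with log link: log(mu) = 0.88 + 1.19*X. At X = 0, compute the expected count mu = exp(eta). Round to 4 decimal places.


eta = 0.88 + 1.19 * 0 = 0.8800.
mu = exp(0.8800) = 2.4109.

2.4109


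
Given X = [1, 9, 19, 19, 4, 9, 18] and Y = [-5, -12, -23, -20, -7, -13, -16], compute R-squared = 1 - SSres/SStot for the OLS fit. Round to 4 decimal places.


After computing the OLS fit (b0=-4.2515, b1=-0.8385):
SSres = 21.0150, SStot = 255.4286.
R^2 = 1 - 21.0150/255.4286 = 0.9177.

0.9177


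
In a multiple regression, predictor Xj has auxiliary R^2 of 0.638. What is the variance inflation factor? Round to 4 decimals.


Using VIF = 1/(1 - R^2_j):
1 - 0.638 = 0.362.
VIF = 2.7624.

2.7624


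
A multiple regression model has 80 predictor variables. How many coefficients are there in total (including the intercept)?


Including the intercept, the model has 80 predictor coefficients + 1 intercept.
Total = 81.

81


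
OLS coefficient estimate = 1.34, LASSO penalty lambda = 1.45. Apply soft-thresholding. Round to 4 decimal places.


Absolute value: |1.34| = 1.34.
Compare to lambda = 1.45.
Since |beta| <= lambda, the coefficient is set to 0.

0.0000


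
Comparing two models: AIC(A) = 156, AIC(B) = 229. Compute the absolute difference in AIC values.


Absolute difference = |156 - 229| = 73.
The model with lower AIC (A) is preferred.

73


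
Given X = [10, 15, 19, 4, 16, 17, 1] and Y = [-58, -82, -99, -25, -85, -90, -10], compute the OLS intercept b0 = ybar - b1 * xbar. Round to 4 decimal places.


Compute b1 = -4.9796 from the OLS formula.
With xbar = 11.7143 and ybar = -64.1429, the intercept is:
b0 = -64.1429 - -4.9796 * 11.7143 = -5.8101.

-5.8101


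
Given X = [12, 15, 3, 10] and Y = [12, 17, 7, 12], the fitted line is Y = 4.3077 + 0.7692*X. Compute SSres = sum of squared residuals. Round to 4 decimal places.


Compute predicted values, then residuals = yi - yhat_i.
Residuals: [-1.5381, 1.1543, 0.3847, 0.0003].
SSres = sum(residual^2) = 3.8462.

3.8462


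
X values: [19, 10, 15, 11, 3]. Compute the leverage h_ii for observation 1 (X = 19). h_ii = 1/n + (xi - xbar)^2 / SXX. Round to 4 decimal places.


n = 5, xbar = 11.6000.
SXX = sum((xi - xbar)^2) = 143.2000.
h = 1/5 + (19 - 11.6000)^2 / 143.2000 = 0.5824.

0.5824


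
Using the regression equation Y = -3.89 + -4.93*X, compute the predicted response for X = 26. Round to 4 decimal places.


Substitute X = 26 into the equation:
Y = -3.89 + -4.93 * 26 = -3.89 + -128.1800 = -132.0700.

-132.0700


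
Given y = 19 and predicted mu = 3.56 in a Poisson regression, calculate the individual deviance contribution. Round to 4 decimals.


First: ln(19/3.56) = 1.674678.
Then: 19 * 1.674678 = 31.818882.
y - mu = 19 - 3.56 = 15.44.
D = 2(31.818882 - 15.44) = 32.757764, which rounds to 32.7578.

32.7578


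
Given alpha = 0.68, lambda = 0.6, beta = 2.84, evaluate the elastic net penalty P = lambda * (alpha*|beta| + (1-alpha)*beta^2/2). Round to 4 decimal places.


Compute:
L1 = 0.68 * 2.84 = 1.9312.
L2 = 0.32 * 2.84^2 / 2 = 1.2905.
Penalty = 0.6 * (1.9312 + 1.2905) = 1.9330.

1.9330


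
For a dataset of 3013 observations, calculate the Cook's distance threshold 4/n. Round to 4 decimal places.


Using the rule of thumb:
Threshold = 4 / 3013 = 0.0013.

0.0013


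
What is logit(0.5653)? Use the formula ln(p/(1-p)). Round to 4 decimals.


Compute the odds: 0.5653/0.4347 = 1.3004.
Take the natural log: ln(1.3004) = 0.2627.

0.2627


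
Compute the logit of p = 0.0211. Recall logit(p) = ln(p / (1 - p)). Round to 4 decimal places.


Compute the odds: 0.0211/0.9789 = 0.0216.
Take the natural log: ln(0.0216) = -3.8372.

-3.8372


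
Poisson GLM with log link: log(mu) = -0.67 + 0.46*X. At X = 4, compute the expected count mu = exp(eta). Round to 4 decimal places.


Linear predictor: eta = -0.67 + (0.46)(4) = 1.1700.
Expected count: mu = exp(1.1700) = 3.2220.

3.2220


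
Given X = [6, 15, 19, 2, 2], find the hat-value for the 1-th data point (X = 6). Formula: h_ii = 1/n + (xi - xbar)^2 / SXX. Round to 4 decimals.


Compute xbar = 8.8000 with n = 5 observations.
SXX = 242.8000.
Leverage = 1/5 + (6 - 8.8000)^2/242.8000 = 0.2323.

0.2323


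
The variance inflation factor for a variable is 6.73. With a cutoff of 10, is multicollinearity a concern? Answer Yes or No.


Compare VIF = 6.73 to the threshold of 10.
6.73 < 10, so the answer is No.

No


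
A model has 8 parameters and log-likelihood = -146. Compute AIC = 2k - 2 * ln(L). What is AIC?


AIC = 2k - 2*loglik = 2(8) - 2(-146).
= 16 + 292 = 308.

308


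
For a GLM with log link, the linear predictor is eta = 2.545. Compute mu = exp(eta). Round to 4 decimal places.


The inverse log link gives:
mu = exp(2.545) = 12.7432.

12.7432


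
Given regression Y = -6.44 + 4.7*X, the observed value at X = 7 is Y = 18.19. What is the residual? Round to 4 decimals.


Predicted = -6.44 + 4.7 * 7 = 26.4600.
Residual = 18.19 - 26.4600 = -8.2700.

-8.2700


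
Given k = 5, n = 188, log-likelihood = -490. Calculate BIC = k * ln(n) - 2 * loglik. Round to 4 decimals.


ln(188) = 5.236442.
k * ln(n) = 5 * 5.236442 = 26.182210.
-2L = 980.
BIC = 26.182210 + 980 = 1006.182210, which rounds to 1006.1822.

1006.1822


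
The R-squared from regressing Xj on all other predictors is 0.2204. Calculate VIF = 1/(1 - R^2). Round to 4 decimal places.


VIF = 1 / (1 - 0.2204).
= 1 / 0.7796 = 1.2827.

1.2827


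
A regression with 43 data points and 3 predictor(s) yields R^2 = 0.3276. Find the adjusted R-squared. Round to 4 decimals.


Adjusted R^2 = 1 - (1 - R^2) * (n-1)/(n-p-1).
(1 - R^2) = 0.6724.
(n-1)/(n-p-1) = 42/39.
(1 - R^2) * (n-1) = 0.6724 * 42 = 28.2408.
Divide by (n-p-1): 28.2408 / 39 = 0.7241.
Adj R^2 = 1 - 0.7241 = 0.2759.

0.2759
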